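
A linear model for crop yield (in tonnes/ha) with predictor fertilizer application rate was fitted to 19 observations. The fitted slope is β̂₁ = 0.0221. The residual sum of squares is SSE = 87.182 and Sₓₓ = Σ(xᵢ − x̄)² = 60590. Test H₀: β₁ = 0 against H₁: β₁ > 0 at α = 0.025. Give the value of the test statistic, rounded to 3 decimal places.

MSE = SSE/(n − 2) = 87.182/17 = 5.12835.
SE(β̂₁) = √(MSE/Sₓₓ) = √(5.12835/60590) = 0.00920001.
t = 0.0221 / 0.00920001 = 2.402.
df = n − 2 = 17.
One-sided p ≈ 0.0140, which is < 0.025, so reject H₀.
There is evidence that the true slope on fertilizer application rate is positive.

t = 2.402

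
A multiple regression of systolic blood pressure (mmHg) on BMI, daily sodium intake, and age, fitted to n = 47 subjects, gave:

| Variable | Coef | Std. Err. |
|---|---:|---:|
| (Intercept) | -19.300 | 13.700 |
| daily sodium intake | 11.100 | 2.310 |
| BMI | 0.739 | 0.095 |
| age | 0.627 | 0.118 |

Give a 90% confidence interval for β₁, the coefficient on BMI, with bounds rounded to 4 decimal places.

(0.5793, 0.8987)

Read off: b = 0.739, SE = 0.095 for BMI.
df = n − k − 1 = 47 − 3 − 1 = 43.
t* = t_{0.05, 43} = 1.681071.
Margin = t* × SE = 1.681071 × 0.095 = 0.159702.
CI: 0.739 ± 0.159702 → (0.5793, 0.8987).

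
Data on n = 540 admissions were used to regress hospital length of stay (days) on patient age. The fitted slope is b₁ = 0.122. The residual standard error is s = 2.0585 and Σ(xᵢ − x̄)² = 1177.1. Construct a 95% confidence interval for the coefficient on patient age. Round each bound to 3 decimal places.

(0.004, 0.240)

SE(b₁) = s/√Sₓₓ = 2.0585/√1177.1 = 0.059999.
df = n − 2 = 538.
t* = t_{0.025, 538} = 1.964383.
Margin = t* × SE = 1.964383 × 0.059999 = 0.11786.
CI: 0.122 ± 0.11786 → (0.004, 0.240).
With 95% confidence, each one-unit increase in patient age is associated with a change of between 0.004 and 0.240 days in hospital length of stay.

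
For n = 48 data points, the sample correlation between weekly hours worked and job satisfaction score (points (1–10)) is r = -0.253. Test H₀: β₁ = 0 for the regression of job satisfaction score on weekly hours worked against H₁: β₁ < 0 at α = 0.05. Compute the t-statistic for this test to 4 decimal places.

t = -1.7736

t = r·√(n − 2)/√(1 − r²) = -0.253·√46/√0.935991 = -1.7736.
df = n − 2 = 46.
One-sided p ≈ 0.0414, which is < 0.05, so reject H₀.
There is evidence of a linear association between weekly hours worked and job satisfaction score.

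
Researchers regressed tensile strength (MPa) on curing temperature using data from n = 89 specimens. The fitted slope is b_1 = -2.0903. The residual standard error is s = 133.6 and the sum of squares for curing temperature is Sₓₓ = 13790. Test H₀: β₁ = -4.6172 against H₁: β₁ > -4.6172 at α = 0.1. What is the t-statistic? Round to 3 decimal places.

t = 2.221

SE(b_1) = s/√Sₓₓ = 133.6/√13790 = 1.13769.
t = (-2.0903 − (-4.6172)) / 1.13769 = 2.221.
df = n − 2 = 87.
One-sided p ≈ 0.0145, which is < 0.1, so reject H₀.
There is evidence that the true slope on curing temperature exceeds -4.6172 MPa per unit.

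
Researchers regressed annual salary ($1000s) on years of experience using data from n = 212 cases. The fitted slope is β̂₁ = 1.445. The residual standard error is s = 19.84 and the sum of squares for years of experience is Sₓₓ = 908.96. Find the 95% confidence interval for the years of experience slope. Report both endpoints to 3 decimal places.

(0.148, 2.742)

SE(β̂₁) = s/√Sₓₓ = 19.84/√908.96 = 0.658066.
df = n − 2 = 210.
t* = t_{0.025, 210} = 1.971325.
Margin = t* × SE = 1.971325 × 0.658066 = 1.29726.
CI: 1.445 ± 1.29726 → (0.148, 2.742).
With 95% confidence, each one-unit increase in years of experience is associated with a change of between 0.148 and 2.742 $1000s in annual salary.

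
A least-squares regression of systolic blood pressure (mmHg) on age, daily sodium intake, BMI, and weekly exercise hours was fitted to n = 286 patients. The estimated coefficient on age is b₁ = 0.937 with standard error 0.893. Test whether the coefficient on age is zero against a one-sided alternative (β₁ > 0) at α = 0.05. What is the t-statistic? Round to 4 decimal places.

t = 1.0493

H₀: β₁ = 0 vs H₁: β₁ > 0.
t = (b₁ − β₁⁰)/SE = 0.937 / 0.893 = 1.0493.
df = n − k − 1 = 286 − 4 − 1 = 281.
One-sided p ≈ 0.1475, which is ≥ 0.05, so fail to reject H₀.
The data do not give significant evidence that the true slope on age is positive, holding the other predictors fixed.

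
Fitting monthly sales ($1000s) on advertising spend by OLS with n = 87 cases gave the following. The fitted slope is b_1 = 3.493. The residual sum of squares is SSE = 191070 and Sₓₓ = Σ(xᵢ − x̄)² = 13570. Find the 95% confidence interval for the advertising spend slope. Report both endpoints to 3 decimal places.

MSE = SSE/(n − 2) = 191070/85 = 2247.88.
SE(b_1) = √(MSE/Sₓₓ) = √(2247.88/13570) = 0.407002.
df = n − 2 = 85.
t* = t_{0.025, 85} = 1.988268.
Margin = t* × SE = 1.988268 × 0.407002 = 0.80923.
CI: 3.493 ± 0.80923 → (2.684, 4.302).
With 95% confidence, each one-unit increase in advertising spend is associated with a change of between 2.684 and 4.302 $1000s in monthly sales.

(2.684, 4.302)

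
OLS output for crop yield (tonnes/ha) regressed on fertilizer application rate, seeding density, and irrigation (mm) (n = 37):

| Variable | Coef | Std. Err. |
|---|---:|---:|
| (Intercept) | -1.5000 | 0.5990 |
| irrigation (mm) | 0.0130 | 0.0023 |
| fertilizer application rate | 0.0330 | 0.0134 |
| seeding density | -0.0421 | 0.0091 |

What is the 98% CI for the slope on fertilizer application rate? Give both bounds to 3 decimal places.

(0.000, 0.066)

Read off: b = 0.0330, SE = 0.0134 for fertilizer application rate.
df = n − k − 1 = 37 − 3 − 1 = 33.
t* = t_{0.01, 33} = 2.444794.
Margin = t* × SE = 2.444794 × 0.0134 = 0.03276.
CI: 0.0330 ± 0.03276 → (0.000, 0.066).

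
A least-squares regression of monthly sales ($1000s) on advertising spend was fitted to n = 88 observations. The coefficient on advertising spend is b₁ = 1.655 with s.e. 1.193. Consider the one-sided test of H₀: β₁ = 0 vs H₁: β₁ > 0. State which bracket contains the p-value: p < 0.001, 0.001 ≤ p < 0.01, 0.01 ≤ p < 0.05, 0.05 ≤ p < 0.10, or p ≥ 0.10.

t = 1.655 / 1.193 = 1.387.
df = n − 2 = 88 − 2 = 86.
One-sided p = P(T_{86} > t) ≈ 0.0845.
So 0.05 ≤ p < 0.10.

0.05 ≤ p < 0.10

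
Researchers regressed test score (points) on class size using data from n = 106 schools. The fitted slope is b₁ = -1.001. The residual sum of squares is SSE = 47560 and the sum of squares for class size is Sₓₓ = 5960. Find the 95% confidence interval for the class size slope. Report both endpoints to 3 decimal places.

MSE = SSE/(n − 2) = 47560/104 = 457.308.
SE(b₁) = √(MSE/Sₓₓ) = √(457.308/5960) = 0.277001.
df = n − 2 = 104.
t* = t_{0.025, 104} = 1.983038.
Margin = t* × SE = 1.983038 × 0.277001 = 0.54930.
CI: -1.001 ± 0.54930 → (-1.550, -0.452).
With 95% confidence, each one-unit increase in class size is associated with a change of between -1.550 and -0.452 points in test score.

(-1.550, -0.452)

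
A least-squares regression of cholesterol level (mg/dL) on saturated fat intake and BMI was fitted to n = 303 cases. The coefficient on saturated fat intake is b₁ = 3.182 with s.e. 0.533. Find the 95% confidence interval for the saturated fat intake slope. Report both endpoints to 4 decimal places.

df = n − k − 1 = 303 − 2 − 1 = 300.
t* = t_{0.025, 300} = 1.967903.
Margin = t* × SE = 1.967903 × 0.533 = 1.048892.
CI: 3.182 ± 1.048892 → (2.1331, 4.2309).
With 95% confidence, each one-unit increase in saturated fat intake is associated with a change of between 2.1331 and 4.2309 mg/dL in cholesterol level, holding the other predictors fixed.

(2.1331, 4.2309)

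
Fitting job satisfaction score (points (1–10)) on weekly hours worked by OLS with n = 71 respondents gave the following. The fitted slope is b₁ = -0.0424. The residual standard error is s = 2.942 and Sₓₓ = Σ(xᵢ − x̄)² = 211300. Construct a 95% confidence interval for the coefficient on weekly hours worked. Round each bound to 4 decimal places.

SE(b₁) = s/√Sₓₓ = 2.942/√211300 = 0.00640019.
df = n − 2 = 69.
t* = t_{0.025, 69} = 1.994945.
Margin = t* × SE = 1.994945 × 0.00640019 = 0.012768.
CI: -0.0424 ± 0.012768 → (-0.0552, -0.0296).
With 95% confidence, each one-unit increase in weekly hours worked is associated with a change of between -0.0552 and -0.0296 points (1–10) in job satisfaction score.

(-0.0552, -0.0296)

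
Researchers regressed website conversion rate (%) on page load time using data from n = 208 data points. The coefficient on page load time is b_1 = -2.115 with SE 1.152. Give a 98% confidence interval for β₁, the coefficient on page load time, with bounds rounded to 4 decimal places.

df = n − 2 = 208 − 2 = 206.
t* = t_{0.01, 206} = 2.344586.
Margin = t* × SE = 2.344586 × 1.152 = 2.700963.
CI: -2.115 ± 2.700963 → (-4.8160, 0.5860).
With 98% confidence, each one-unit increase in page load time is associated with a change of between -4.8160 and 0.5860 % in website conversion rate.

(-4.8160, 0.5860)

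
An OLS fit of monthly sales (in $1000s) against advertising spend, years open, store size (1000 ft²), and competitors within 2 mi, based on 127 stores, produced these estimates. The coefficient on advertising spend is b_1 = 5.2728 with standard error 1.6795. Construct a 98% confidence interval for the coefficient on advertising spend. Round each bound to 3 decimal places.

df = n − k − 1 = 127 − 4 − 1 = 122.
t* = t_{0.01, 122} = 2.357302.
Margin = t* × SE = 2.357302 × 1.6795 = 3.95909.
CI: 5.2728 ± 3.95909 → (1.314, 9.232).
With 98% confidence, each one-unit increase in advertising spend is associated with a change of between 1.314 and 9.232 $1000s in monthly sales, holding the other predictors fixed.

(1.314, 9.232)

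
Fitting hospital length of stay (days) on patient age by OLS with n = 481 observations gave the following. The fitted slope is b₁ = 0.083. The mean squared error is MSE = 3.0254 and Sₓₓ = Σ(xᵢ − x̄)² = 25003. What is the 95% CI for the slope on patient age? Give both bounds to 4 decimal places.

SE(b₁) = √(MSE/Sₓₓ) = √(3.0254/25003) = 0.0110001.
df = n − 2 = 479.
t* = t_{0.025, 479} = 1.964929.
Margin = t* × SE = 1.964929 × 0.0110001 = 0.021614.
CI: 0.083 ± 0.021614 → (0.0614, 0.1046).
With 95% confidence, each one-unit increase in patient age is associated with a change of between 0.0614 and 0.1046 days in hospital length of stay.

(0.0614, 0.1046)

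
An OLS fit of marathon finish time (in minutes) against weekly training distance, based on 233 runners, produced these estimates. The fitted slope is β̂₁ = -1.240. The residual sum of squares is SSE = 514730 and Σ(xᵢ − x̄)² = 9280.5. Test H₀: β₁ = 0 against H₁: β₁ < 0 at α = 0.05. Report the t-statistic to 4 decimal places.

MSE = SSE/(n − 2) = 514730/231 = 2228.27.
SE(β̂₁) = √(MSE/Sₓₓ) = √(2228.27/9280.5) = 0.490002.
t = -1.240 / 0.490002 = -2.5306.
df = n − 2 = 231.
One-sided p ≈ 0.0060, which is < 0.05, so reject H₀.
There is evidence that the true slope on weekly training distance is negative.

t = -2.5306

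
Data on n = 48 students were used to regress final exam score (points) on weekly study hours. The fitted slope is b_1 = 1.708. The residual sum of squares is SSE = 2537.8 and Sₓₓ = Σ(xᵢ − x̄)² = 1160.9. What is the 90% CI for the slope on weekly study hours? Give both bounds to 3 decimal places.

(1.342, 2.074)

MSE = SSE/(n − 2) = 2537.8/46 = 55.1696.
SE(b_1) = √(MSE/Sₓₓ) = √(55.1696/1160.9) = 0.217998.
df = n − 2 = 46.
t* = t_{0.05, 46} = 1.67866.
Margin = t* × SE = 1.67866 × 0.217998 = 0.36594.
CI: 1.708 ± 0.36594 → (1.342, 2.074).
With 90% confidence, each one-unit increase in weekly study hours is associated with a change of between 1.342 and 2.074 points in final exam score.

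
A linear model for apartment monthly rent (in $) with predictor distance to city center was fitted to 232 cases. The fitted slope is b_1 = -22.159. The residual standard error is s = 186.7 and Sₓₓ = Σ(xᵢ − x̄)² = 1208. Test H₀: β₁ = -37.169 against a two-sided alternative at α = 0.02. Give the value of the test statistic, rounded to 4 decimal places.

t = 2.7943

SE(b_1) = s/√Sₓₓ = 186.7/√1208 = 5.37169.
t = (-22.159 − (-37.169)) / 5.37169 = 2.7943.
df = n − 2 = 230.
Two-sided p ≈ 0.0056, which is < 0.02, so reject H₀.
There is evidence that the true slope on distance to city center differs from -37.169 $ per unit.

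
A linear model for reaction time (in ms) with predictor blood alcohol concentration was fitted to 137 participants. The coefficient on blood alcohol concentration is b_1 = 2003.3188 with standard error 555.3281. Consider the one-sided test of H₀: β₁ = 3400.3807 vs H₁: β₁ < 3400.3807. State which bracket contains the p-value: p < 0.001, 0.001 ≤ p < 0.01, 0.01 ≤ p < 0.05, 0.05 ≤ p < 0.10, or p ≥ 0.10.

0.001 ≤ p < 0.01

t = (2003.3188 − 3400.3807) / 555.3281 = -2.516.
df = n − 2 = 137 − 2 = 135.
One-sided p = P(T_{135} < t) ≈ 0.0065.
So 0.001 ≤ p < 0.01.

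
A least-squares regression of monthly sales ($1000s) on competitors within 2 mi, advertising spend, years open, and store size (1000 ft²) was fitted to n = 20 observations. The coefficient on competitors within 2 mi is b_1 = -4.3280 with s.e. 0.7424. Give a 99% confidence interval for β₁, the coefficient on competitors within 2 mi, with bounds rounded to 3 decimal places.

df = n − k − 1 = 20 − 4 − 1 = 15.
t* = t_{0.005, 15} = 2.946713.
Margin = t* × SE = 2.946713 × 0.7424 = 2.18764.
CI: -4.3280 ± 2.18764 → (-6.516, -2.140).
With 99% confidence, each one-unit increase in competitors within 2 mi is associated with a change of between -6.516 and -2.140 $1000s in monthly sales, holding the other predictors fixed.

(-6.516, -2.140)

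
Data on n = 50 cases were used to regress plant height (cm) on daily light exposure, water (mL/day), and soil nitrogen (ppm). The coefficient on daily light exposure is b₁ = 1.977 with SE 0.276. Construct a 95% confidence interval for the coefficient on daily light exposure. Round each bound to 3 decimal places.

(1.421, 2.533)

df = n − k − 1 = 50 − 3 − 1 = 46.
t* = t_{0.025, 46} = 2.012896.
Margin = t* × SE = 2.012896 × 0.276 = 0.55556.
CI: 1.977 ± 0.55556 → (1.421, 2.533).
With 95% confidence, each one-unit increase in daily light exposure is associated with a change of between 1.421 and 2.533 cm in plant height, holding the other predictors fixed.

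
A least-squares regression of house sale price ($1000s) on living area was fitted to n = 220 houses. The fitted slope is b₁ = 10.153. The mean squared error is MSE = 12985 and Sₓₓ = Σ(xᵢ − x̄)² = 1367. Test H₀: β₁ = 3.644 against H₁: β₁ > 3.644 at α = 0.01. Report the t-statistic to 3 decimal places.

SE(b₁) = √(MSE/Sₓₓ) = √(12985/1367) = 3.08203.
t = (10.153 − 3.644) / 3.08203 = 2.112.
df = n − 2 = 218.
One-sided p ≈ 0.0179, which is ≥ 0.01, so fail to reject H₀.
The data do not give significant evidence that the true slope on living area exceeds 3.644 $1000s per unit.

t = 2.112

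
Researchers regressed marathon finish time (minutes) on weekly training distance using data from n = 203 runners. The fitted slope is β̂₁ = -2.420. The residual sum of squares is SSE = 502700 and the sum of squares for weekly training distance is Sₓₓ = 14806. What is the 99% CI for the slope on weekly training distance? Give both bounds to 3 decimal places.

(-3.489, -1.351)

MSE = SSE/(n − 2) = 502700/201 = 2501.
SE(β̂₁) = √(MSE/Sₓₓ) = √(2501/14806) = 0.410996.
df = n − 2 = 201.
t* = t_{0.005, 201} = 2.60051.
Margin = t* × SE = 2.60051 × 0.410996 = 1.06880.
CI: -2.420 ± 1.06880 → (-3.489, -1.351).
With 99% confidence, each one-unit increase in weekly training distance is associated with a change of between -3.489 and -1.351 minutes in marathon finish time.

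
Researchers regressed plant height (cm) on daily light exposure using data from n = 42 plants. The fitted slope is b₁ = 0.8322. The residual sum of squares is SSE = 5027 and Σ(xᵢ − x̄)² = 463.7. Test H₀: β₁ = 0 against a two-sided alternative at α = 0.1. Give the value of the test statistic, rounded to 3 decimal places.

MSE = SSE/(n − 2) = 5027/40 = 125.675.
SE(b₁) = √(MSE/Sₓₓ) = √(125.675/463.7) = 0.520602.
t = 0.8322 / 0.520602 = 1.599.
df = n − 2 = 40.
Two-sided p ≈ 0.1178, which is ≥ 0.1, so fail to reject H₀.
The data do not give significant evidence of an association between daily light exposure and plant height.

t = 1.599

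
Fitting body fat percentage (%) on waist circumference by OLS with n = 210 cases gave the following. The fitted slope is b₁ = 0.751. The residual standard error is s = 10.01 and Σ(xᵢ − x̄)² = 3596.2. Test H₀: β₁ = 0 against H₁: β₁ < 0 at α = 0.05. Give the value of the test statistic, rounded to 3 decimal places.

t = 4.499

SE(b₁) = s/√Sₓₓ = 10.01/√3596.2 = 0.166921.
t = 0.751 / 0.166921 = 4.499.
df = n − 2 = 208.
One-sided p ≈ 1.0000, which is ≥ 0.05, so fail to reject H₀.
The data do not give significant evidence that the true slope on waist circumference is negative.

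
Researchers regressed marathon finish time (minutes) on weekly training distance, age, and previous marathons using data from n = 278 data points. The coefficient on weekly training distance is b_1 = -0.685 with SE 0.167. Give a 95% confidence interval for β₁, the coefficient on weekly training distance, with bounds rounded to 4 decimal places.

df = n − k − 1 = 278 − 3 − 1 = 274.
t* = t_{0.025, 274} = 1.96866.
Margin = t* × SE = 1.96866 × 0.167 = 0.328766.
CI: -0.685 ± 0.328766 → (-1.0138, -0.3562).
With 95% confidence, each one-unit increase in weekly training distance is associated with a change of between -1.0138 and -0.3562 minutes in marathon finish time, holding the other predictors fixed.

(-1.0138, -0.3562)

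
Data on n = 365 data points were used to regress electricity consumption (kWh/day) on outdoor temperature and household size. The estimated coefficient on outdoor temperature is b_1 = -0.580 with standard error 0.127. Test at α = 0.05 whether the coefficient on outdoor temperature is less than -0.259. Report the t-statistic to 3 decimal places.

t = -2.528

H₀: β₁ = -0.259 vs H₁: β₁ < -0.259.
t = (b_1 − β₁⁰)/SE = (-0.580 − (-0.259)) / 0.127 = -2.528.
df = n − k − 1 = 365 − 2 − 1 = 362.
One-sided p ≈ 0.0060, which is < 0.05, so reject H₀.
There is evidence that the true slope on outdoor temperature is below -0.259 kWh/day per unit, holding the other predictors fixed.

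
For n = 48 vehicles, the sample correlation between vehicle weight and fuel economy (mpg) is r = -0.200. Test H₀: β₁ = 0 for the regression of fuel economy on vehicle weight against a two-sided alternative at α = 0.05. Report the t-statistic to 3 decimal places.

t = r·√(n − 2)/√(1 − r²) = -0.200·√46/√0.96 = -1.384.
df = n − 2 = 46.
Two-sided p ≈ 0.1729, which is ≥ 0.05, so fail to reject H₀.
The data do not give significant evidence of a linear association between vehicle weight and fuel economy.

t = -1.384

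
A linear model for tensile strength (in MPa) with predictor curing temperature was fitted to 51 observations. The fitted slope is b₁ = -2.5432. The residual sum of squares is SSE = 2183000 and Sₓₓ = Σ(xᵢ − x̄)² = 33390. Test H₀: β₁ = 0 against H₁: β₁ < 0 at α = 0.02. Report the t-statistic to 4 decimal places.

t = -2.2017

MSE = SSE/(n − 2) = 2183000/49 = 44551.
SE(b₁) = √(MSE/Sₓₓ) = √(44551/33390) = 1.1551.
t = -2.5432 / 1.1551 = -2.2017.
df = n − 2 = 49.
One-sided p ≈ 0.0162, which is < 0.02, so reject H₀.
There is evidence that the true slope on curing temperature is negative.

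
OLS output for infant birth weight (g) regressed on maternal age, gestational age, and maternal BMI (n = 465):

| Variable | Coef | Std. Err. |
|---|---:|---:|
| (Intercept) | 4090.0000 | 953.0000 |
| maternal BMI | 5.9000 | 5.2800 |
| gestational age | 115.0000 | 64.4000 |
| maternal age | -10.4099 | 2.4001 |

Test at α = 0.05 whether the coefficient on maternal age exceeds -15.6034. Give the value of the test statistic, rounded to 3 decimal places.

t = 2.164

Read off: b = -10.4099, SE = 2.4001 for maternal age.
H₀: β₁ = -15.6034 vs H₁: β₁ > -15.6034.
t = (-10.4099 − (-15.6034)) / 2.4001 = 2.164.
df = n − k − 1 = 465 − 3 − 1 = 461.
One-sided p ≈ 0.0155, which is < 0.05, so reject H₀.
There is evidence that the true slope on maternal age exceeds -15.6034 g per unit, holding the other predictors fixed.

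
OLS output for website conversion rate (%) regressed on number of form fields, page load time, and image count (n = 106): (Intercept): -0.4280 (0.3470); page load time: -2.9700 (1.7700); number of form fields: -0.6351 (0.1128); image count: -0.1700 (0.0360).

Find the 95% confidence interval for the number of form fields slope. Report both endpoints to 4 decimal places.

Read off: b = -0.6351, SE = 0.1128 for number of form fields.
df = n − k − 1 = 106 − 3 − 1 = 102.
t* = t_{0.025, 102} = 1.983495.
Margin = t* × SE = 1.983495 × 0.1128 = 0.223738.
CI: -0.6351 ± 0.223738 → (-0.8588, -0.4114).

(-0.8588, -0.4114)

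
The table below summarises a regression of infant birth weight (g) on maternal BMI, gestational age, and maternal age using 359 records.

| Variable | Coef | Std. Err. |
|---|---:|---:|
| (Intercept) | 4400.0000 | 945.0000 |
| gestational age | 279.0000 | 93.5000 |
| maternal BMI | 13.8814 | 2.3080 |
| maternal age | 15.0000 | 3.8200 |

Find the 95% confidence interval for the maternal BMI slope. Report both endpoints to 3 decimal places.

(9.342, 18.420)

Read off: b = 13.8814, SE = 2.3080 for maternal BMI.
df = n − k − 1 = 359 − 3 − 1 = 355.
t* = t_{0.025, 355} = 1.966669.
Margin = t* × SE = 1.966669 × 2.3080 = 4.53907.
CI: 13.8814 ± 4.53907 → (9.342, 18.420).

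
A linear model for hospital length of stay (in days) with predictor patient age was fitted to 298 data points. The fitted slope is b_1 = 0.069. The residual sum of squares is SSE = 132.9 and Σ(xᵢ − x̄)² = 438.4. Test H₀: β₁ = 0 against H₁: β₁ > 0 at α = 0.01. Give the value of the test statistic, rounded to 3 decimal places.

MSE = SSE/(n − 2) = 132.9/296 = 0.448986.
SE(b_1) = √(MSE/Sₓₓ) = √(0.448986/438.4) = 0.0320023.
t = 0.069 / 0.0320023 = 2.156.
df = n − 2 = 296.
One-sided p ≈ 0.0159, which is ≥ 0.01, so fail to reject H₀.
The data do not give significant evidence that the true slope on patient age is positive.

t = 2.156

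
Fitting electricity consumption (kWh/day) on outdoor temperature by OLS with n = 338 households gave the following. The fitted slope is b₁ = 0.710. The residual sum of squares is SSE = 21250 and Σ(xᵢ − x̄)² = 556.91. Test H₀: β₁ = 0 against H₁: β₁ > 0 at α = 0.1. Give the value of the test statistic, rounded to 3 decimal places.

MSE = SSE/(n − 2) = 21250/336 = 63.244.
SE(b₁) = √(MSE/Sₓₓ) = √(63.244/556.91) = 0.33699.
t = 0.710 / 0.33699 = 2.107.
df = n − 2 = 336.
One-sided p ≈ 0.0179, which is < 0.1, so reject H₀.
There is evidence that the true slope on outdoor temperature is positive.

t = 2.107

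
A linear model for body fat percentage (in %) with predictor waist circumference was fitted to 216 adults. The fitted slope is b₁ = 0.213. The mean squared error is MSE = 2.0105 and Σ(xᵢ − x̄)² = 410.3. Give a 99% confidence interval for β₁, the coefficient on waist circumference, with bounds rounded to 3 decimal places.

SE(b₁) = √(MSE/Sₓₓ) = √(2.0105/410.3) = 0.0700005.
df = n − 2 = 214.
t* = t_{0.005, 214} = 2.598998.
Margin = t* × SE = 2.598998 × 0.0700005 = 0.18193.
CI: 0.213 ± 0.18193 → (0.031, 0.395).
With 99% confidence, each one-unit increase in waist circumference is associated with a change of between 0.031 and 0.395 % in body fat percentage.

(0.031, 0.395)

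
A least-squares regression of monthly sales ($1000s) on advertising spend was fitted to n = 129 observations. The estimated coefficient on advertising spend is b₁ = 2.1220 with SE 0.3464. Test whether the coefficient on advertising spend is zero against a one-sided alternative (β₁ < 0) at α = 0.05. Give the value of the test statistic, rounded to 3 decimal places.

t = 6.126

H₀: β₁ = 0 vs H₁: β₁ < 0.
t = (b₁ − β₁⁰)/SE = 2.1220 / 0.3464 = 6.126.
df = n − 2 = 129 − 2 = 127.
One-sided p ≈ 1.0000, which is ≥ 0.05, so fail to reject H₀.
The data do not give significant evidence that the true slope on advertising spend is negative.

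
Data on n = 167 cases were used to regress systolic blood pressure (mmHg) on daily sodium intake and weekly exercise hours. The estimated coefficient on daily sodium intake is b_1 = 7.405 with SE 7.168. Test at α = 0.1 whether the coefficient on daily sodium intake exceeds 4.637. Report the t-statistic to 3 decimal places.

t = 0.386

H₀: β₁ = 4.637 vs H₁: β₁ > 4.637.
t = (b_1 − β₁⁰)/SE = (7.405 − 4.637) / 7.168 = 0.386.
df = n − k − 1 = 167 − 2 − 1 = 164.
One-sided p ≈ 0.3499, which is ≥ 0.1, so fail to reject H₀.
The data do not give significant evidence that the true slope on daily sodium intake exceeds 4.637 mmHg per unit, holding the other predictors fixed.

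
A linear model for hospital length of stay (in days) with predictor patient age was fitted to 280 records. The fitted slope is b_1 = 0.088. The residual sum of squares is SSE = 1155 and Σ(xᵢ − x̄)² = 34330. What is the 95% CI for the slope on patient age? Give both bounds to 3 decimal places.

MSE = SSE/(n − 2) = 1155/278 = 4.15468.
SE(b_1) = √(MSE/Sₓₓ) = √(4.15468/34330) = 0.011001.
df = n − 2 = 278.
t* = t_{0.025, 278} = 1.968534.
Margin = t* × SE = 1.968534 × 0.011001 = 0.02166.
CI: 0.088 ± 0.02166 → (0.066, 0.110).
With 95% confidence, each one-unit increase in patient age is associated with a change of between 0.066 and 0.110 days in hospital length of stay.

(0.066, 0.110)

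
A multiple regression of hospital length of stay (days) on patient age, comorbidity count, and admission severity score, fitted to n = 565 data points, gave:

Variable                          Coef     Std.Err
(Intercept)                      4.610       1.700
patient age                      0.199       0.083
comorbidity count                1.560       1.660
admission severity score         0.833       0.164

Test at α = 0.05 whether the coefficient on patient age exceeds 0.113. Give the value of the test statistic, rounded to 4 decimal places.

Read off: b = 0.199, SE = 0.083 for patient age.
H₀: β₁ = 0.113 vs H₁: β₁ > 0.113.
t = (0.199 − 0.113) / 0.083 = 1.0361.
df = n − k − 1 = 565 − 3 − 1 = 561.
One-sided p ≈ 0.1503, which is ≥ 0.05, so fail to reject H₀.
The data do not give significant evidence that the true slope on patient age exceeds 0.113 days per unit, holding the other predictors fixed.

t = 1.0361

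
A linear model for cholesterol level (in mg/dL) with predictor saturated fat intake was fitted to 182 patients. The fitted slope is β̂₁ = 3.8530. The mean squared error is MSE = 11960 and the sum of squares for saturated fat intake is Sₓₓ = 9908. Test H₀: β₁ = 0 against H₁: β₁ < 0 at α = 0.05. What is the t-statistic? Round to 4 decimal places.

t = 3.5069

SE(β̂₁) = √(MSE/Sₓₓ) = √(11960/9908) = 1.09868.
t = 3.8530 / 1.09868 = 3.5069.
df = n − 2 = 180.
One-sided p ≈ 0.9997, which is ≥ 0.05, so fail to reject H₀.
The data do not give significant evidence that the true slope on saturated fat intake is negative.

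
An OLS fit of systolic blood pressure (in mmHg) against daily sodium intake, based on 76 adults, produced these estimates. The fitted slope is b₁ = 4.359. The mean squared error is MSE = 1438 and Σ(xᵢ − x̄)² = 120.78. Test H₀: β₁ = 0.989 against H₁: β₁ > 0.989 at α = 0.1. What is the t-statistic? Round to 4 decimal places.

t = 0.9767

SE(b₁) = √(MSE/Sₓₓ) = √(1438/120.78) = 3.4505.
t = (4.359 − 0.989) / 3.4505 = 0.9767.
df = n − 2 = 74.
One-sided p ≈ 0.1660, which is ≥ 0.1, so fail to reject H₀.
The data do not give significant evidence that the true slope on daily sodium intake exceeds 0.989 mmHg per unit.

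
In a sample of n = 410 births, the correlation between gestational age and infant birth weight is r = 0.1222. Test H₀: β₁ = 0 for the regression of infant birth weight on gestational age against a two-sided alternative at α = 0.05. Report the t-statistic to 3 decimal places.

t = r·√(n − 2)/√(1 − r²) = 0.1222·√408/√0.985067 = 2.487.
df = n − 2 = 408.
Two-sided p ≈ 0.0133, which is < 0.05, so reject H₀.
There is evidence of a linear association between gestational age and infant birth weight.

t = 2.487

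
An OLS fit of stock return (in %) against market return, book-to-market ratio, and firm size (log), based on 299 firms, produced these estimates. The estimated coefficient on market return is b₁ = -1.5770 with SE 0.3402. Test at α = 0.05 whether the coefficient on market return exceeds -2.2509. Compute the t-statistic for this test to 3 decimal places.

H₀: β₁ = -2.2509 vs H₁: β₁ > -2.2509.
t = (b₁ − β₁⁰)/SE = (-1.5770 − (-2.2509)) / 0.3402 = 1.981.
df = n − k − 1 = 299 − 3 − 1 = 295.
One-sided p ≈ 0.0243, which is < 0.05, so reject H₀.
There is evidence that the true slope on market return exceeds -2.2509 % per unit, holding the other predictors fixed.

t = 1.981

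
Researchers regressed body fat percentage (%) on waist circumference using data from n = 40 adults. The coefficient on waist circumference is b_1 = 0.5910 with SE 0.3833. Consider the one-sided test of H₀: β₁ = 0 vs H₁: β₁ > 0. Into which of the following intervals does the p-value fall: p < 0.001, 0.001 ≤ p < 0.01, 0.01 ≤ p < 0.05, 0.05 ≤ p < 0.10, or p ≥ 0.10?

t = 0.5910 / 0.3833 = 1.542.
df = n − 2 = 40 − 2 = 38.
One-sided p = P(T_{38} > t) ≈ 0.0657.
So 0.05 ≤ p < 0.10.

0.05 ≤ p < 0.10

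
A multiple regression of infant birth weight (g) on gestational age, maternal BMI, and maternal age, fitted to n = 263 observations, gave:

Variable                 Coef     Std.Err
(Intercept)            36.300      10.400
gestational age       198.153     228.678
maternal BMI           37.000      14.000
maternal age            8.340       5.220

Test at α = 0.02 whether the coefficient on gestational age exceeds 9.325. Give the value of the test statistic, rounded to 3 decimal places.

t = 0.826

Read off: b = 198.153, SE = 228.678 for gestational age.
H₀: β₁ = 9.325 vs H₁: β₁ > 9.325.
t = (198.153 − 9.325) / 228.678 = 0.826.
df = n − k − 1 = 263 − 3 − 1 = 259.
One-sided p ≈ 0.2049, which is ≥ 0.02, so fail to reject H₀.
The data do not give significant evidence that the true slope on gestational age exceeds 9.325 g per unit, holding the other predictors fixed.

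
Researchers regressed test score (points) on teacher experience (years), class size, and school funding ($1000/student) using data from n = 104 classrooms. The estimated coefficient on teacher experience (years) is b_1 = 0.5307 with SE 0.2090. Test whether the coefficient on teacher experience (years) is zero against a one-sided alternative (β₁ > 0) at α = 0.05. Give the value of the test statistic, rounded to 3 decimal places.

H₀: β₁ = 0 vs H₁: β₁ > 0.
t = (b_1 − β₁⁰)/SE = 0.5307 / 0.2090 = 2.539.
df = n − k − 1 = 104 − 3 − 1 = 100.
One-sided p ≈ 0.0063, which is < 0.05, so reject H₀.
There is evidence that the true slope on teacher experience (years) is positive, holding the other predictors fixed.

t = 2.539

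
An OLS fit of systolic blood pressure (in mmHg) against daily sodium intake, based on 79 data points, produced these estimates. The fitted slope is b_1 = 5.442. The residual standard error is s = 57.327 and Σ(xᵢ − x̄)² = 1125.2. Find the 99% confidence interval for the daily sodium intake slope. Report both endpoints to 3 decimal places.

(0.928, 9.956)

SE(b_1) = s/√Sₓₓ = 57.327/√1125.2 = 1.70901.
df = n − 2 = 77.
t* = t_{0.005, 77} = 2.641198.
Margin = t* × SE = 2.641198 × 1.70901 = 4.51383.
CI: 5.442 ± 4.51383 → (0.928, 9.956).
With 99% confidence, each one-unit increase in daily sodium intake is associated with a change of between 0.928 and 9.956 mmHg in systolic blood pressure.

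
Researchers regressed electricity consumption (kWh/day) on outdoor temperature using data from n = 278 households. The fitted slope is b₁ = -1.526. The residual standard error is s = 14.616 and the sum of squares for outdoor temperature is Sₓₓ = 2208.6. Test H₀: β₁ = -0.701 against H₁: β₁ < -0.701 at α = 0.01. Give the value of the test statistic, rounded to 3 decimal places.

SE(b₁) = s/√Sₓₓ = 14.616/√2208.6 = 0.311007.
t = (-1.526 − (-0.701)) / 0.311007 = -2.653.
df = n − 2 = 276.
One-sided p ≈ 0.0042, which is < 0.01, so reject H₀.
There is evidence that the true slope on outdoor temperature is below -0.701 kWh/day per unit.

t = -2.653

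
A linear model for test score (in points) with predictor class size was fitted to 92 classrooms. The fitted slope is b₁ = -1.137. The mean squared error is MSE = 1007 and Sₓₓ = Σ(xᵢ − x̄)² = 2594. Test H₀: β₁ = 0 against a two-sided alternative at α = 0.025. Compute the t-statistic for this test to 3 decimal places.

SE(b₁) = √(MSE/Sₓₓ) = √(1007/2594) = 0.62306.
t = -1.137 / 0.62306 = -1.825.
df = n − 2 = 90.
Two-sided p ≈ 0.0713, which is ≥ 0.025, so fail to reject H₀.
The data do not give significant evidence of an association between class size and test score.

t = -1.825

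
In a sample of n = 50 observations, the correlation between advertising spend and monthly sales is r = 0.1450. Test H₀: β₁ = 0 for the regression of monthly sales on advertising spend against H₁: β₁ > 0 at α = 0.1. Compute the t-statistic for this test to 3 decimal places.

t = 1.015

t = r·√(n − 2)/√(1 − r²) = 0.1450·√48/√0.978975 = 1.015.
df = n − 2 = 48.
One-sided p ≈ 0.1575, which is ≥ 0.1, so fail to reject H₀.
The data do not give significant evidence of a linear association between advertising spend and monthly sales.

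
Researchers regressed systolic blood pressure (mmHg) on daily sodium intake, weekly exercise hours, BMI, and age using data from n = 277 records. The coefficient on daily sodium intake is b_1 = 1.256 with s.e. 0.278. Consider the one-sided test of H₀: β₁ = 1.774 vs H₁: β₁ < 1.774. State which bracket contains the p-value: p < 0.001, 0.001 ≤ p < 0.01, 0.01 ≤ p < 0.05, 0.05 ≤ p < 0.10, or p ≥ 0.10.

0.01 ≤ p < 0.05

t = (1.256 − 1.774) / 0.278 = -1.863.
df = n − k − 1 = 277 − 4 − 1 = 272.
One-sided p = P(T_{272} < t) ≈ 0.0317.
So 0.01 ≤ p < 0.05.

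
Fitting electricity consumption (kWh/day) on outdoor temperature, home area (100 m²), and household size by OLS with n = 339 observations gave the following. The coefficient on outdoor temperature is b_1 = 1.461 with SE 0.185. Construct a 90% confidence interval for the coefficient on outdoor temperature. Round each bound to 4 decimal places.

(1.1559, 1.7661)

df = n − k − 1 = 339 − 3 − 1 = 335.
t* = t_{0.05, 335} = 1.649415.
Margin = t* × SE = 1.649415 × 0.185 = 0.305142.
CI: 1.461 ± 0.305142 → (1.1559, 1.7661).
With 90% confidence, each one-unit increase in outdoor temperature is associated with a change of between 1.1559 and 1.7661 kWh/day in electricity consumption, holding the other predictors fixed.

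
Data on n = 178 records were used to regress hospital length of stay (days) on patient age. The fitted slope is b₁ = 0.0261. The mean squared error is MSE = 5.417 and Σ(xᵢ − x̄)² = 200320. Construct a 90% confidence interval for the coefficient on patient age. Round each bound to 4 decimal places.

(0.0175, 0.0347)

SE(b₁) = √(MSE/Sₓₓ) = √(5.417/200320) = 0.00520017.
df = n − 2 = 176.
t* = t_{0.05, 176} = 1.653557.
Margin = t* × SE = 1.653557 × 0.00520017 = 0.008599.
CI: 0.0261 ± 0.008599 → (0.0175, 0.0347).
With 90% confidence, each one-unit increase in patient age is associated with a change of between 0.0175 and 0.0347 days in hospital length of stay.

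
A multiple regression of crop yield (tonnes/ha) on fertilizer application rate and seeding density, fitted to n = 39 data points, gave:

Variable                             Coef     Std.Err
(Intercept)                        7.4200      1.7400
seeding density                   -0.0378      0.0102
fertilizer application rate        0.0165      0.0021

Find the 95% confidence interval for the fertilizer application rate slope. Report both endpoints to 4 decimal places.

Read off: b = 0.0165, SE = 0.0021 for fertilizer application rate.
df = n − k − 1 = 39 − 2 − 1 = 36.
t* = t_{0.025, 36} = 2.028094.
Margin = t* × SE = 2.028094 × 0.0021 = 0.004259.
CI: 0.0165 ± 0.004259 → (0.0122, 0.0208).

(0.0122, 0.0208)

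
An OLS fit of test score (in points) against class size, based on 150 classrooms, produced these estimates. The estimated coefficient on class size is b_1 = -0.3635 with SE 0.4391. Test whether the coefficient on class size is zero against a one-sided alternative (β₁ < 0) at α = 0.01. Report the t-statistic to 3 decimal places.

t = -0.828

H₀: β₁ = 0 vs H₁: β₁ < 0.
t = (b_1 − β₁⁰)/SE = -0.3635 / 0.4391 = -0.828.
df = n − 2 = 150 − 2 = 148.
One-sided p ≈ 0.2045, which is ≥ 0.01, so fail to reject H₀.
The data do not give significant evidence that the true slope on class size is negative.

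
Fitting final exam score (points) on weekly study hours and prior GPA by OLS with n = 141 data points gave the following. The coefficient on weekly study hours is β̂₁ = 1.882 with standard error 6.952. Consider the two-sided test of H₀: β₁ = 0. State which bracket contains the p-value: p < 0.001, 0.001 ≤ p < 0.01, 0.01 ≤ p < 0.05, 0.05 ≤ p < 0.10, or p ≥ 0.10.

p ≥ 0.10

t = 1.882 / 6.952 = 0.271.
df = n − k − 1 = 141 − 2 − 1 = 138.
Two-sided p = 2·P(T_{138} > |t|) ≈ 0.7870.
So p ≥ 0.10.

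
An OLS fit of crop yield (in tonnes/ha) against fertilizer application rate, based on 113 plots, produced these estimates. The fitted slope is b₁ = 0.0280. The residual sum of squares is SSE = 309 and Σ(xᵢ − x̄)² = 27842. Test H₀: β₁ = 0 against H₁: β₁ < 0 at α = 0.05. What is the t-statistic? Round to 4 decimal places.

t = 2.8002

MSE = SSE/(n − 2) = 309/111 = 2.78378.
SE(b₁) = √(MSE/Sₓₓ) = √(2.78378/27842) = 0.00999925.
t = 0.0280 / 0.00999925 = 2.8002.
df = n − 2 = 111.
One-sided p ≈ 0.9970, which is ≥ 0.05, so fail to reject H₀.
The data do not give significant evidence that the true slope on fertilizer application rate is negative.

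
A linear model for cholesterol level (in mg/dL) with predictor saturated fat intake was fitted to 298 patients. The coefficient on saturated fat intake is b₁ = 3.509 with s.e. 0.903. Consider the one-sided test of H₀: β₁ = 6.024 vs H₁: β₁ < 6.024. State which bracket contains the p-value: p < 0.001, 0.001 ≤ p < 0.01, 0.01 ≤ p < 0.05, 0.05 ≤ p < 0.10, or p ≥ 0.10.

0.001 ≤ p < 0.01

t = (3.509 − 6.024) / 0.903 = -2.785.
df = n − 2 = 298 − 2 = 296.
One-sided p = P(T_{296} < t) ≈ 0.0028.
So 0.001 ≤ p < 0.01.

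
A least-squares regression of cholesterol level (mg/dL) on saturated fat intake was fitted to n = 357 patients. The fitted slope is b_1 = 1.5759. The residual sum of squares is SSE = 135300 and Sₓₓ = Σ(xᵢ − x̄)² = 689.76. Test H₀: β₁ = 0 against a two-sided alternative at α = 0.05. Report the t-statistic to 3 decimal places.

MSE = SSE/(n − 2) = 135300/355 = 381.127.
SE(b_1) = √(MSE/Sₓₓ) = √(381.127/689.76) = 0.743337.
t = 1.5759 / 0.743337 = 2.120.
df = n − 2 = 355.
Two-sided p ≈ 0.0347, which is < 0.05, so reject H₀.
There is evidence that saturated fat intake is associated with cholesterol level.

t = 2.120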